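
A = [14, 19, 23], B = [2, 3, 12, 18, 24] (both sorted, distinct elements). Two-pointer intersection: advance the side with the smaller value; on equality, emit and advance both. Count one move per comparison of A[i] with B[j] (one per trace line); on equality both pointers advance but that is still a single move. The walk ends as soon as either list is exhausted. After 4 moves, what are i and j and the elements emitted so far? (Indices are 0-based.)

[i=0,j=0] 14>2 → j++
[i=0,j=1] 14>3 → j++
[i=0,j=2] 14>12 → j++
[i=0,j=3] 14<18 → i++

i=1, j=3, emitted=[]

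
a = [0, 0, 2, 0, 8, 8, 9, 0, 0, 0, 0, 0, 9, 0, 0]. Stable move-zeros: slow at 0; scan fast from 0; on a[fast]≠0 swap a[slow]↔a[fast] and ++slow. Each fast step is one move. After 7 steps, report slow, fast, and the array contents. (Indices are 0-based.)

(s=0,f=0) a[fast]=0 → fast++
(s=0,f=1) a[fast]=0 → fast++
(s=0,f=2) a[fast]=2≠0 swap→a[0]=2 → slow++,fast++
(s=1,f=3) a[fast]=0 → fast++
(s=1,f=4) a[fast]=8≠0 swap→a[1]=8 → slow++,fast++
(s=2,f=5) a[fast]=8≠0 swap→a[2]=8 → slow++,fast++
(s=3,f=6) a[fast]=9≠0 swap→a[3]=9 → slow++,fast++

slow=4, fast=7, a=[2, 8, 8, 9, 0, 0, 0, 0, 0, 0, 0, 0, 9, 0, 0]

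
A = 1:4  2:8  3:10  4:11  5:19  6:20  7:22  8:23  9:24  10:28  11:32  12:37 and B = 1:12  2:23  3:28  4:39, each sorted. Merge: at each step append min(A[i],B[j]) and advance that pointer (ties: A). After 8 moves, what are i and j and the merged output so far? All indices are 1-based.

i=8, j=2, merged so far=[4, 8, 10, 11, 12, 19, 20, 22]

i=1 j=1: A[i]=4<=B[j]=12 take 4, i++
i=2 j=1: A[i]=8<=B[j]=12 take 8, i++
i=3 j=1: A[i]=10<=B[j]=12 take 10, i++
i=4 j=1: A[i]=11<=B[j]=12 take 11, i++
i=5 j=1: A[i]=19>B[j]=12 take 12, j++
i=5 j=2: A[i]=19<=B[j]=23 take 19, i++
i=6 j=2: A[i]=20<=B[j]=23 take 20, i++
i=7 j=2: A[i]=22<=B[j]=23 take 22, i++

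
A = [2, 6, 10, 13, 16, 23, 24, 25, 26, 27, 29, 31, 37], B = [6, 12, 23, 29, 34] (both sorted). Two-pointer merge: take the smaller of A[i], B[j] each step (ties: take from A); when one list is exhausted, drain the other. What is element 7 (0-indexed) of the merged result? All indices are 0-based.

[i=0,j=0] A[i]=2<=B[j]=6 take 2 → i++
[i=1,j=0] A[i]=6<=B[j]=6 take 6 → i++
[i=2,j=0] A[i]=10>B[j]=6 take 6 → j++
[i=2,j=1] A[i]=10<=B[j]=12 take 10 → i++
[i=3,j=1] A[i]=13>B[j]=12 take 12 → j++
[i=3,j=2] A[i]=13<=B[j]=23 take 13 → i++
[i=4,j=2] A[i]=16<=B[j]=23 take 16 → i++
[i=5,j=2] A[i]=23<=B[j]=23 take 23 → i++
[i=6,j=2] A[i]=24>B[j]=23 take 23 → j++
[i=6,j=3] A[i]=24<=B[j]=29 take 24 → i++
[i=7,j=3] A[i]=25<=B[j]=29 take 25 → i++
[i=8,j=3] A[i]=26<=B[j]=29 take 26 → i++
[i=9,j=3] A[i]=27<=B[j]=29 take 27 → i++
[i=10,j=3] A[i]=29<=B[j]=29 take 29 → i++
[i=11,j=3] A[i]=31>B[j]=29 take 29 → j++
[i=11,j=4] A[i]=31<=B[j]=34 take 31 → i++
[i=12,j=4] A[i]=37>B[j]=34 take 34 → j++
[i=12,j=5] B done, take A[i]=37 → i++

merged[7] = 23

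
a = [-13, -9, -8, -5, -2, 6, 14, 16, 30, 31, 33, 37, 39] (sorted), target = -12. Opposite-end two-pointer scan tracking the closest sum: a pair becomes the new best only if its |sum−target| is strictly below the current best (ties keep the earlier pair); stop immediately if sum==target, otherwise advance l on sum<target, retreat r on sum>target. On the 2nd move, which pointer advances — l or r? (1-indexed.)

r

l=1 r=13: -13+39=26 d=38 *, r--
l=1 r=12: -13+37=24 d=36 *, r--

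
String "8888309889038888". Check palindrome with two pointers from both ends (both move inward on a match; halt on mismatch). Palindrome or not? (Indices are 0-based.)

l=0 r=15: '8'=='8', l++,r--
l=1 r=14: '8'=='8', l++,r--
l=2 r=13: '8'=='8', l++,r--
l=3 r=12: '8'=='8', l++,r--
l=4 r=11: '3'=='3', l++,r--
l=5 r=10: '0'=='0', l++,r--
l=6 r=9: '9'=='9', l++,r--
l=7 r=8: '8'=='8', l++,r--

palindrome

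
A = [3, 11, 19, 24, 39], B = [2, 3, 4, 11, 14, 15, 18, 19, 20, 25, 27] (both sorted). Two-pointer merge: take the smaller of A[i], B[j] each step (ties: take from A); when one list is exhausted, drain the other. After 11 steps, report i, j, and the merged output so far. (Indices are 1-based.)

[i=1,j=1] A[i]=3>B[j]=2 take 2 → j++
[i=1,j=2] A[i]=3<=B[j]=3 take 3 → i++
[i=2,j=2] A[i]=11>B[j]=3 take 3 → j++
[i=2,j=3] A[i]=11>B[j]=4 take 4 → j++
[i=2,j=4] A[i]=11<=B[j]=11 take 11 → i++
[i=3,j=4] A[i]=19>B[j]=11 take 11 → j++
[i=3,j=5] A[i]=19>B[j]=14 take 14 → j++
[i=3,j=6] A[i]=19>B[j]=15 take 15 → j++
[i=3,j=7] A[i]=19>B[j]=18 take 18 → j++
[i=3,j=8] A[i]=19<=B[j]=19 take 19 → i++
[i=4,j=8] A[i]=24>B[j]=19 take 19 → j++

i=4, j=9, merged so far=[2, 3, 3, 4, 11, 11, 14, 15, 18, 19, 19]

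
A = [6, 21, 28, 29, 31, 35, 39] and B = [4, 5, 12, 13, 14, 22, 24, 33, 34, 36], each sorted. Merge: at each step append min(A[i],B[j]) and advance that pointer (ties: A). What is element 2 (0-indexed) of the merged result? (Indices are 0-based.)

merged[2] = 6

i=0 j=0: A[i]=6>B[j]=4 take 4, j++
i=0 j=1: A[i]=6>B[j]=5 take 5, j++
i=0 j=2: A[i]=6<=B[j]=12 take 6, i++
i=1 j=2: A[i]=21>B[j]=12 take 12, j++
i=1 j=3: A[i]=21>B[j]=13 take 13, j++
i=1 j=4: A[i]=21>B[j]=14 take 14, j++
i=1 j=5: A[i]=21<=B[j]=22 take 21, i++
i=2 j=5: A[i]=28>B[j]=22 take 22, j++
i=2 j=6: A[i]=28>B[j]=24 take 24, j++
i=2 j=7: A[i]=28<=B[j]=33 take 28, i++
i=3 j=7: A[i]=29<=B[j]=33 take 29, i++
i=4 j=7: A[i]=31<=B[j]=33 take 31, i++
i=5 j=7: A[i]=35>B[j]=33 take 33, j++
i=5 j=8: A[i]=35>B[j]=34 take 34, j++
i=5 j=9: A[i]=35<=B[j]=36 take 35, i++
i=6 j=9: A[i]=39>B[j]=36 take 36, j++
i=6 j=10: B done, take A[i]=39, i++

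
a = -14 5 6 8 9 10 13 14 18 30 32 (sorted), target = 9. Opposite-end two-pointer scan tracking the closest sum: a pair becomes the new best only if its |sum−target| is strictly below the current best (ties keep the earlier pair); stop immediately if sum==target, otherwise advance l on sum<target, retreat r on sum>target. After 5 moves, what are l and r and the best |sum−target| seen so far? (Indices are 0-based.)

l=1, r=6, best |Δ|=5

l=0 r=10: -14+32=18 d=9 *, r--
l=0 r=9: -14+30=16 d=7 *, r--
l=0 r=8: -14+18=4 d=5 *, l++
l=1 r=8: 5+18=23 d=14, r--
l=1 r=7: 5+14=19 d=10, r--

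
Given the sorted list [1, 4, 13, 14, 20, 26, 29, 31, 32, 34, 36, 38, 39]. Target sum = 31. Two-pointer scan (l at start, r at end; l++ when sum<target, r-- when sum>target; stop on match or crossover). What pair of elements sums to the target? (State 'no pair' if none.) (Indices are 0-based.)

[0,12] 1+39=40 >31 → r--
[0,11] 1+38=39 >31 → r--
[0,10] 1+36=37 >31 → r--
[0,9] 1+34=35 >31 → r--
[0,8] 1+32=33 >31 → r--
[0,7] 1+31=32 >31 → r--
[0,6] 1+29=30 <31 → l++
[1,6] 4+29=33 >31 → r--
[1,5] 4+26=30 <31 → l++
[2,5] 13+26=39 >31 → r--
[2,4] 13+20=33 >31 → r--
[2,3] 13+14=27 <31 → l++

no pair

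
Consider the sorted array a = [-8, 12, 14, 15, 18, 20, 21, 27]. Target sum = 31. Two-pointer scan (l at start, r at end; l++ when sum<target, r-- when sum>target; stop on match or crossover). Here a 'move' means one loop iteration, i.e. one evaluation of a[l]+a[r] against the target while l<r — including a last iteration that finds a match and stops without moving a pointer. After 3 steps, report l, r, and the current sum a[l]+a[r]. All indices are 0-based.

l=0 r=7: -8+27=19 <31, l++
l=1 r=7: 12+27=39 >31, r--
l=1 r=6: 12+21=33 >31, r--

l=1, r=5, sum=32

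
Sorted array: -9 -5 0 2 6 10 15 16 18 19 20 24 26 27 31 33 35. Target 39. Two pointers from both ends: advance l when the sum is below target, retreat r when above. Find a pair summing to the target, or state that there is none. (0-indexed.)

(6, 33)

l=0 r=16: -9+35=26 <39, l++
l=1 r=16: -5+35=30 <39, l++
l=2 r=16: 0+35=35 <39, l++
l=3 r=16: 2+35=37 <39, l++
l=4 r=16: 6+35=41 >39, r--
l=4 r=15: 6+33=39, found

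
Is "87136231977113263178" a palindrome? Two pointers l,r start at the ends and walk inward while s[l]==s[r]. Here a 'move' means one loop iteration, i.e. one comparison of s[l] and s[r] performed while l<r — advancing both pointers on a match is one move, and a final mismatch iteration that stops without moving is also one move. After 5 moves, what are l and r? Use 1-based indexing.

[1,20] '8'=='8' → l++,r--
[2,19] '7'=='7' → l++,r--
[3,18] '1'=='1' → l++,r--
[4,17] '3'=='3' → l++,r--
[5,16] '6'=='6' → l++,r--

l=6, r=15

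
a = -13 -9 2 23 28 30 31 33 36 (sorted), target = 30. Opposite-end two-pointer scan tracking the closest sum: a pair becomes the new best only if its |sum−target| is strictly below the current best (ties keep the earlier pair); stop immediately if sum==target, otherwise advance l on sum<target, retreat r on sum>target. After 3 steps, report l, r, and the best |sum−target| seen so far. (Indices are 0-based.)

l=2, r=7, best |Δ|=3

l=0 r=8: -13+36=23 d=7 *, l++
l=1 r=8: -9+36=27 d=3 *, l++
l=2 r=8: 2+36=38 d=8, r--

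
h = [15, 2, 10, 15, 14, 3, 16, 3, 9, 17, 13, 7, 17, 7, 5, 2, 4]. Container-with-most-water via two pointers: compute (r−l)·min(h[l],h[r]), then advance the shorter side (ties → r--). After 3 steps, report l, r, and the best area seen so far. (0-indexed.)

l=0 r=16: min(15,4)*16=64 best=64 *, r--
l=0 r=15: min(15,2)*15=30 best=64, r--
l=0 r=14: min(15,5)*14=70 best=70 *, r--

l=0, r=13, best area=70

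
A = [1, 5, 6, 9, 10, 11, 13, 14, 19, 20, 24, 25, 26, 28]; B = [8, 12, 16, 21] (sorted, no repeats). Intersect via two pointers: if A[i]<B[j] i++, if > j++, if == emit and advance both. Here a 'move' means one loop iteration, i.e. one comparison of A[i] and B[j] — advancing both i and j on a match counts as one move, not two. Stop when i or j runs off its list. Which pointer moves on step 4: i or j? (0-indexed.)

j

i=0 j=0: 1<8, i++
i=1 j=0: 5<8, i++
i=2 j=0: 6<8, i++
i=3 j=0: 9>8, j++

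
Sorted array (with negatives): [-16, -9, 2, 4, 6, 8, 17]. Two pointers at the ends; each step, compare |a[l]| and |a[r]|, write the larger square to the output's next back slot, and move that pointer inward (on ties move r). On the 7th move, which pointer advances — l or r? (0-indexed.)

l=0 r=6: |-16|<=|17| out[6]=289, r--
l=0 r=5: |-16|>|8| out[5]=256, l++
l=1 r=5: |-9|>|8| out[4]=81, l++
l=2 r=5: |2|<=|8| out[3]=64, r--
l=2 r=4: |2|<=|6| out[2]=36, r--
l=2 r=3: |2|<=|4| out[1]=16, r--
l=2 r=2: |2|<=|2| out[0]=4, r--

r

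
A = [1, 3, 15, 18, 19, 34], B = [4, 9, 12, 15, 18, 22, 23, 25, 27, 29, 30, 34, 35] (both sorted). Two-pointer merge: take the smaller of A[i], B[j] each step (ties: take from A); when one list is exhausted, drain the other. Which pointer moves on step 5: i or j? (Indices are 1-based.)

[i=1,j=1] A[i]=1<=B[j]=4 take 1 → i++
[i=2,j=1] A[i]=3<=B[j]=4 take 3 → i++
[i=3,j=1] A[i]=15>B[j]=4 take 4 → j++
[i=3,j=2] A[i]=15>B[j]=9 take 9 → j++
[i=3,j=3] A[i]=15>B[j]=12 take 12 → j++

j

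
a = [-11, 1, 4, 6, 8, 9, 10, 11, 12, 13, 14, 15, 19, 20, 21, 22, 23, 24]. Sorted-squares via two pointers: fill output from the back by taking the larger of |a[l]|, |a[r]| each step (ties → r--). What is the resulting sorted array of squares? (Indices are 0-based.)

[0,17] |-11|<=|24| out[17]=576 → r--
[0,16] |-11|<=|23| out[16]=529 → r--
[0,15] |-11|<=|22| out[15]=484 → r--
[0,14] |-11|<=|21| out[14]=441 → r--
[0,13] |-11|<=|20| out[13]=400 → r--
[0,12] |-11|<=|19| out[12]=361 → r--
[0,11] |-11|<=|15| out[11]=225 → r--
[0,10] |-11|<=|14| out[10]=196 → r--
[0,9] |-11|<=|13| out[9]=169 → r--
[0,8] |-11|<=|12| out[8]=144 → r--
[0,7] |-11|<=|11| out[7]=121 → r--
[0,6] |-11|>|10| out[6]=121 → l++
[1,6] |1|<=|10| out[5]=100 → r--
[1,5] |1|<=|9| out[4]=81 → r--
[1,4] |1|<=|8| out[3]=64 → r--
[1,3] |1|<=|6| out[2]=36 → r--
[1,2] |1|<=|4| out[1]=16 → r--
[1,1] |1|<=|1| out[0]=1 → r--

[1, 16, 36, 64, 81, 100, 121, 121, 144, 169, 196, 225, 361, 400, 441, 484, 529, 576]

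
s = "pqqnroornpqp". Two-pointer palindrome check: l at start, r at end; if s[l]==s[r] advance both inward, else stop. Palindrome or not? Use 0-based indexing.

l=0 r=11: 'p'=='p', l++,r--
l=1 r=10: 'q'=='q', l++,r--
l=2 r=9: 'q'!='p', stop

not a palindrome (mismatch at 2,9)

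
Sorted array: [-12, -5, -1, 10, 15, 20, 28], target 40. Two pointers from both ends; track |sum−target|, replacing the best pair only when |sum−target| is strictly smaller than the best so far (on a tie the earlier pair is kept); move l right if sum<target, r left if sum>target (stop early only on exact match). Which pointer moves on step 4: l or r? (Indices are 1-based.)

l

[1,7] -12+28=16 d=24 * → l++
[2,7] -5+28=23 d=17 * → l++
[3,7] -1+28=27 d=13 * → l++
[4,7] 10+28=38 d=2 * → l++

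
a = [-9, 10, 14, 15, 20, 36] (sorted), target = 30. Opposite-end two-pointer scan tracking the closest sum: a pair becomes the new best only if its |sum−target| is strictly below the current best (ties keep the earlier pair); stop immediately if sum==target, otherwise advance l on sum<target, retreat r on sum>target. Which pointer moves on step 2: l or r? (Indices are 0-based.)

l=0 r=5: -9+36=27 d=3 *, l++
l=1 r=5: 10+36=46 d=16, r--

r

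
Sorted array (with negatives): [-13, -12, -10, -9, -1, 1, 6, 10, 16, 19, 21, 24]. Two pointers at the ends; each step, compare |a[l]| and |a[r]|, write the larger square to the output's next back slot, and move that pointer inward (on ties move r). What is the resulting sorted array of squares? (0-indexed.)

[1, 1, 36, 81, 100, 100, 144, 169, 256, 361, 441, 576]

[0,11] |-13|<=|24| out[11]=576 → r--
[0,10] |-13|<=|21| out[10]=441 → r--
[0,9] |-13|<=|19| out[9]=361 → r--
[0,8] |-13|<=|16| out[8]=256 → r--
[0,7] |-13|>|10| out[7]=169 → l++
[1,7] |-12|>|10| out[6]=144 → l++
[2,7] |-10|<=|10| out[5]=100 → r--
[2,6] |-10|>|6| out[4]=100 → l++
[3,6] |-9|>|6| out[3]=81 → l++
[4,6] |-1|<=|6| out[2]=36 → r--
[4,5] |-1|<=|1| out[1]=1 → r--
[4,4] |-1|<=|-1| out[0]=1 → r--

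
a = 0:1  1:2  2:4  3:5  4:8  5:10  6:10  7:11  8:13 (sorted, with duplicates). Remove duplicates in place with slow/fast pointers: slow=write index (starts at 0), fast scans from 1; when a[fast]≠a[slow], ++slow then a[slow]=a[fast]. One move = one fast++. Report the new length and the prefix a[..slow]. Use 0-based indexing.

length 8; prefix = [1, 2, 4, 5, 8, 10, 11, 13]

slow=0 fast=1: a[fast]=2≠a[slow]=1 write a[1]=2, slow++,fast++
slow=1 fast=2: a[fast]=4≠a[slow]=2 write a[2]=4, slow++,fast++
slow=2 fast=3: a[fast]=5≠a[slow]=4 write a[3]=5, slow++,fast++
slow=3 fast=4: a[fast]=8≠a[slow]=5 write a[4]=8, slow++,fast++
slow=4 fast=5: a[fast]=10≠a[slow]=8 write a[5]=10, slow++,fast++
slow=5 fast=6: a[fast]=10=a[slow] dup, fast++
slow=5 fast=7: a[fast]=11≠a[slow]=10 write a[6]=11, slow++,fast++
slow=6 fast=8: a[fast]=13≠a[slow]=11 write a[7]=13, slow++,fast++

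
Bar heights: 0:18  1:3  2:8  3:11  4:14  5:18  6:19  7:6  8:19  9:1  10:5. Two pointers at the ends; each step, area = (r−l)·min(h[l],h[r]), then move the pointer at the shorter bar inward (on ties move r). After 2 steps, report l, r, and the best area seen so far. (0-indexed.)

l=0, r=8, best area=50

l=0 r=10: min(18,5)*10=50 best=50 *, r--
l=0 r=9: min(18,1)*9=9 best=50, r--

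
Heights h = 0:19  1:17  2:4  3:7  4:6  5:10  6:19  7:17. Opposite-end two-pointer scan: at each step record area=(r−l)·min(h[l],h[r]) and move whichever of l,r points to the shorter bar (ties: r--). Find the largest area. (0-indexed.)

max area = 119

l=0 r=7: min(19,17)*7=119 best=119 *, r--
l=0 r=6: min(19,19)*6=114 best=119, r--
l=0 r=5: min(19,10)*5=50 best=119, r--
l=0 r=4: min(19,6)*4=24 best=119, r--
l=0 r=3: min(19,7)*3=21 best=119, r--
l=0 r=2: min(19,4)*2=8 best=119, r--
l=0 r=1: min(19,17)*1=17 best=119, r--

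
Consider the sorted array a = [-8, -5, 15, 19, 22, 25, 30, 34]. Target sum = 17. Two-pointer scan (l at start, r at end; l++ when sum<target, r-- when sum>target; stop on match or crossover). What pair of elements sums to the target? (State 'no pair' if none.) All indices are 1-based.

(-8, 25)

l=1 r=8: -8+34=26 >17, r--
l=1 r=7: -8+30=22 >17, r--
l=1 r=6: -8+25=17, found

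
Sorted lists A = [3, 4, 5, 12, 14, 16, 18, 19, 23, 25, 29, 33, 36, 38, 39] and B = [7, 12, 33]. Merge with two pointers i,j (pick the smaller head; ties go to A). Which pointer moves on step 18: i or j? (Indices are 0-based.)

[i=0,j=0] A[i]=3<=B[j]=7 take 3 → i++
[i=1,j=0] A[i]=4<=B[j]=7 take 4 → i++
[i=2,j=0] A[i]=5<=B[j]=7 take 5 → i++
[i=3,j=0] A[i]=12>B[j]=7 take 7 → j++
[i=3,j=1] A[i]=12<=B[j]=12 take 12 → i++
[i=4,j=1] A[i]=14>B[j]=12 take 12 → j++
[i=4,j=2] A[i]=14<=B[j]=33 take 14 → i++
[i=5,j=2] A[i]=16<=B[j]=33 take 16 → i++
[i=6,j=2] A[i]=18<=B[j]=33 take 18 → i++
[i=7,j=2] A[i]=19<=B[j]=33 take 19 → i++
[i=8,j=2] A[i]=23<=B[j]=33 take 23 → i++
[i=9,j=2] A[i]=25<=B[j]=33 take 25 → i++
[i=10,j=2] A[i]=29<=B[j]=33 take 29 → i++
[i=11,j=2] A[i]=33<=B[j]=33 take 33 → i++
[i=12,j=2] A[i]=36>B[j]=33 take 33 → j++
[i=12,j=3] B done, take A[i]=36 → i++
[i=13,j=3] B done, take A[i]=38 → i++
[i=14,j=3] B done, take A[i]=39 → i++

i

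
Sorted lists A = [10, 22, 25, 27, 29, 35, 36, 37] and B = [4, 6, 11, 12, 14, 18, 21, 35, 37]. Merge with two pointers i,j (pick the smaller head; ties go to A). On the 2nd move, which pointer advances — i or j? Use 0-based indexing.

i=0 j=0: A[i]=10>B[j]=4 take 4, j++
i=0 j=1: A[i]=10>B[j]=6 take 6, j++

j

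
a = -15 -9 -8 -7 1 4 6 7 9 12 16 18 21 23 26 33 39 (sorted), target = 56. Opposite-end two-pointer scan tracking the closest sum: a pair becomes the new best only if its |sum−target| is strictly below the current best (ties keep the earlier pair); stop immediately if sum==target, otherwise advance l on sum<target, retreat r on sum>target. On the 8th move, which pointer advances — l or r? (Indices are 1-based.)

[1,17] -15+39=24 d=32 * → l++
[2,17] -9+39=30 d=26 * → l++
[3,17] -8+39=31 d=25 * → l++
[4,17] -7+39=32 d=24 * → l++
[5,17] 1+39=40 d=16 * → l++
[6,17] 4+39=43 d=13 * → l++
[7,17] 6+39=45 d=11 * → l++
[8,17] 7+39=46 d=10 * → l++

l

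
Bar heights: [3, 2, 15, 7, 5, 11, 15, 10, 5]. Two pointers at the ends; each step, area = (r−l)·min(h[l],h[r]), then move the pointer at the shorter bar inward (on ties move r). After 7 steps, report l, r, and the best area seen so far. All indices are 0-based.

l=2, r=3, best area=60

l=0 r=8: min(3,5)*8=24 best=24 *, l++
l=1 r=8: min(2,5)*7=14 best=24, l++
l=2 r=8: min(15,5)*6=30 best=30 *, r--
l=2 r=7: min(15,10)*5=50 best=50 *, r--
l=2 r=6: min(15,15)*4=60 best=60 *, r--
l=2 r=5: min(15,11)*3=33 best=60, r--
l=2 r=4: min(15,5)*2=10 best=60, r--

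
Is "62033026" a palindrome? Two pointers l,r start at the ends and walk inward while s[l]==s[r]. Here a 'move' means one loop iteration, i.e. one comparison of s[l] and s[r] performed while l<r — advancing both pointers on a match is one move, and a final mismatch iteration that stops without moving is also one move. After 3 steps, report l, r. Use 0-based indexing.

l=3, r=4

l=0 r=7: '6'=='6', l++,r--
l=1 r=6: '2'=='2', l++,r--
l=2 r=5: '0'=='0', l++,r--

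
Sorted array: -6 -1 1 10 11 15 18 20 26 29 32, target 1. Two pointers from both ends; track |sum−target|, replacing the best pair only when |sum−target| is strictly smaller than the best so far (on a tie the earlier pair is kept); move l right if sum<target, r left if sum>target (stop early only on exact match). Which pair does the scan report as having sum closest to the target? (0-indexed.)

[0,10] -6+32=26 d=25 * → r--
[0,9] -6+29=23 d=22 * → r--
[0,8] -6+26=20 d=19 * → r--
[0,7] -6+20=14 d=13 * → r--
[0,6] -6+18=12 d=11 * → r--
[0,5] -6+15=9 d=8 * → r--
[0,4] -6+11=5 d=4 * → r--
[0,3] -6+10=4 d=3 * → r--
[0,2] -6+1=-5 d=6 → l++
[1,2] -1+1=0 d=1 * → l++

pair (-1, 1) with sum 0 (|Δ|=1)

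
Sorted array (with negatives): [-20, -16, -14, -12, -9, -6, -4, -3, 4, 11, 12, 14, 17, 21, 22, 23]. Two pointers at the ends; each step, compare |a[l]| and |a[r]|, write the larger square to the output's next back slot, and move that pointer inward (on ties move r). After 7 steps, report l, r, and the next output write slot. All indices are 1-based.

l=1 r=16: |-20|<=|23| out[16]=529, r--
l=1 r=15: |-20|<=|22| out[15]=484, r--
l=1 r=14: |-20|<=|21| out[14]=441, r--
l=1 r=13: |-20|>|17| out[13]=400, l++
l=2 r=13: |-16|<=|17| out[12]=289, r--
l=2 r=12: |-16|>|14| out[11]=256, l++
l=3 r=12: |-14|<=|14| out[10]=196, r--

l=3, r=11, next write slot=9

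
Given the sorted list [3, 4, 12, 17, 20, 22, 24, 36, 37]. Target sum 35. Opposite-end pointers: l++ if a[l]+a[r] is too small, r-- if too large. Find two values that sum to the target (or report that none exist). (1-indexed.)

[1,9] 3+37=40 >35 → r--
[1,8] 3+36=39 >35 → r--
[1,7] 3+24=27 <35 → l++
[2,7] 4+24=28 <35 → l++
[3,7] 12+24=36 >35 → r--
[3,6] 12+22=34 <35 → l++
[4,6] 17+22=39 >35 → r--
[4,5] 17+20=37 >35 → r--

no pair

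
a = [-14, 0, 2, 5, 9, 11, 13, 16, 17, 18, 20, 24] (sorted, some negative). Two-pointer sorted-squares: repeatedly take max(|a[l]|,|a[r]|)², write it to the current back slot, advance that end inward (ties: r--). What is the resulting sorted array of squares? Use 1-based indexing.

[0, 4, 25, 81, 121, 169, 196, 256, 289, 324, 400, 576]

[1,12] |-14|<=|24| out[12]=576 → r--
[1,11] |-14|<=|20| out[11]=400 → r--
[1,10] |-14|<=|18| out[10]=324 → r--
[1,9] |-14|<=|17| out[9]=289 → r--
[1,8] |-14|<=|16| out[8]=256 → r--
[1,7] |-14|>|13| out[7]=196 → l++
[2,7] |0|<=|13| out[6]=169 → r--
[2,6] |0|<=|11| out[5]=121 → r--
[2,5] |0|<=|9| out[4]=81 → r--
[2,4] |0|<=|5| out[3]=25 → r--
[2,3] |0|<=|2| out[2]=4 → r--
[2,2] |0|<=|0| out[1]=0 → r--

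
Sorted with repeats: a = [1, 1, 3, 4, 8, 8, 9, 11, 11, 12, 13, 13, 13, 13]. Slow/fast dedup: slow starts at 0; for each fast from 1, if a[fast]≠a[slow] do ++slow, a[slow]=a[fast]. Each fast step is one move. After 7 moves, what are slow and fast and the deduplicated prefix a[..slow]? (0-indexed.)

slow=5, fast=8, prefix=[1, 3, 4, 8, 9, 11]

slow=0 fast=1: a[fast]=1=a[slow] dup, fast++
slow=0 fast=2: a[fast]=3≠a[slow]=1 write a[1]=3, slow++,fast++
slow=1 fast=3: a[fast]=4≠a[slow]=3 write a[2]=4, slow++,fast++
slow=2 fast=4: a[fast]=8≠a[slow]=4 write a[3]=8, slow++,fast++
slow=3 fast=5: a[fast]=8=a[slow] dup, fast++
slow=3 fast=6: a[fast]=9≠a[slow]=8 write a[4]=9, slow++,fast++
slow=4 fast=7: a[fast]=11≠a[slow]=9 write a[5]=11, slow++,fast++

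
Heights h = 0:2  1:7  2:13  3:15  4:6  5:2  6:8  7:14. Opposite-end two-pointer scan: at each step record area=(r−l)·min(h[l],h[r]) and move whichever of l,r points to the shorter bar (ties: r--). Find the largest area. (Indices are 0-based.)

l=0 r=7: min(2,14)*7=14 best=14 *, l++
l=1 r=7: min(7,14)*6=42 best=42 *, l++
l=2 r=7: min(13,14)*5=65 best=65 *, l++
l=3 r=7: min(15,14)*4=56 best=65, r--
l=3 r=6: min(15,8)*3=24 best=65, r--
l=3 r=5: min(15,2)*2=4 best=65, r--
l=3 r=4: min(15,6)*1=6 best=65, r--

max area = 65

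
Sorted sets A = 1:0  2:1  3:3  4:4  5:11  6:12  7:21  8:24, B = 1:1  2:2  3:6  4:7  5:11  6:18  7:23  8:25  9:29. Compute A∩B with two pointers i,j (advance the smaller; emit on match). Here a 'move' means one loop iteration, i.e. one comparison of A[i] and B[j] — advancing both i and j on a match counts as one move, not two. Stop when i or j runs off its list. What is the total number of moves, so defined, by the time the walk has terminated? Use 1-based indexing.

13 moves

i=1 j=1: 0<1, i++
i=2 j=1: 1==1 emit, i++,j++
i=3 j=2: 3>2, j++
i=3 j=3: 3<6, i++
i=4 j=3: 4<6, i++
i=5 j=3: 11>6, j++
i=5 j=4: 11>7, j++
i=5 j=5: 11==11 emit, i++,j++
i=6 j=6: 12<18, i++
i=7 j=6: 21>18, j++
i=7 j=7: 21<23, i++
i=8 j=7: 24>23, j++
i=8 j=8: 24<25, i++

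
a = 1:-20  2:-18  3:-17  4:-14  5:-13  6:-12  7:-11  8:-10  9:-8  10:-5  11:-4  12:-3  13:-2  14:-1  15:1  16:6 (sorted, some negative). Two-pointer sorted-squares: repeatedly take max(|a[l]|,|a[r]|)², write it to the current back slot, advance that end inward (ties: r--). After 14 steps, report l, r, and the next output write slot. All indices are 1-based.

l=14, r=15, next write slot=2

l=1 r=16: |-20|>|6| out[16]=400, l++
l=2 r=16: |-18|>|6| out[15]=324, l++
l=3 r=16: |-17|>|6| out[14]=289, l++
l=4 r=16: |-14|>|6| out[13]=196, l++
l=5 r=16: |-13|>|6| out[12]=169, l++
l=6 r=16: |-12|>|6| out[11]=144, l++
l=7 r=16: |-11|>|6| out[10]=121, l++
l=8 r=16: |-10|>|6| out[9]=100, l++
l=9 r=16: |-8|>|6| out[8]=64, l++
l=10 r=16: |-5|<=|6| out[7]=36, r--
l=10 r=15: |-5|>|1| out[6]=25, l++
l=11 r=15: |-4|>|1| out[5]=16, l++
l=12 r=15: |-3|>|1| out[4]=9, l++
l=13 r=15: |-2|>|1| out[3]=4, l++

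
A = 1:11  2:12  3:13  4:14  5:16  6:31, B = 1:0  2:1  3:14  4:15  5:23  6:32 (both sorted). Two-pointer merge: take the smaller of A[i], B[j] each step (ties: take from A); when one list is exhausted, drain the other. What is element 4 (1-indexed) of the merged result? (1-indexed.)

merged[4] = 12

[i=1,j=1] A[i]=11>B[j]=0 take 0 → j++
[i=1,j=2] A[i]=11>B[j]=1 take 1 → j++
[i=1,j=3] A[i]=11<=B[j]=14 take 11 → i++
[i=2,j=3] A[i]=12<=B[j]=14 take 12 → i++
[i=3,j=3] A[i]=13<=B[j]=14 take 13 → i++
[i=4,j=3] A[i]=14<=B[j]=14 take 14 → i++
[i=5,j=3] A[i]=16>B[j]=14 take 14 → j++
[i=5,j=4] A[i]=16>B[j]=15 take 15 → j++
[i=5,j=5] A[i]=16<=B[j]=23 take 16 → i++
[i=6,j=5] A[i]=31>B[j]=23 take 23 → j++
[i=6,j=6] A[i]=31<=B[j]=32 take 31 → i++
[i=7,j=6] A done, take B[j]=32 → j++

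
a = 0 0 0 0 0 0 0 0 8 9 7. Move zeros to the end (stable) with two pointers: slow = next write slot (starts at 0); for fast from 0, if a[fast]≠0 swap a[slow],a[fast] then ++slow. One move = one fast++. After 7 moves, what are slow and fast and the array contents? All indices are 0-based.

slow=0 fast=0: a[fast]=0, fast++
slow=0 fast=1: a[fast]=0, fast++
slow=0 fast=2: a[fast]=0, fast++
slow=0 fast=3: a[fast]=0, fast++
slow=0 fast=4: a[fast]=0, fast++
slow=0 fast=5: a[fast]=0, fast++
slow=0 fast=6: a[fast]=0, fast++

slow=0, fast=7, a=[0, 0, 0, 0, 0, 0, 0, 0, 8, 9, 7]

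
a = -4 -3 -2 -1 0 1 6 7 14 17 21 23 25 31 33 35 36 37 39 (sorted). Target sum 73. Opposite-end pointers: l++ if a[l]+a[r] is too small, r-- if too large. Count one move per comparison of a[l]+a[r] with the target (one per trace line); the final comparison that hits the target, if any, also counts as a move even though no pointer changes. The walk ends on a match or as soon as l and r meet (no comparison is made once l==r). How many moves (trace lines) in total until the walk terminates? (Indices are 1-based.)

l=1 r=19: -4+39=35 <73, l++
l=2 r=19: -3+39=36 <73, l++
l=3 r=19: -2+39=37 <73, l++
l=4 r=19: -1+39=38 <73, l++
l=5 r=19: 0+39=39 <73, l++
l=6 r=19: 1+39=40 <73, l++
l=7 r=19: 6+39=45 <73, l++
l=8 r=19: 7+39=46 <73, l++
l=9 r=19: 14+39=53 <73, l++
l=10 r=19: 17+39=56 <73, l++
l=11 r=19: 21+39=60 <73, l++
l=12 r=19: 23+39=62 <73, l++
l=13 r=19: 25+39=64 <73, l++
l=14 r=19: 31+39=70 <73, l++
l=15 r=19: 33+39=72 <73, l++
l=16 r=19: 35+39=74 >73, r--
l=16 r=18: 35+37=72 <73, l++
l=17 r=18: 36+37=73, found

18 moves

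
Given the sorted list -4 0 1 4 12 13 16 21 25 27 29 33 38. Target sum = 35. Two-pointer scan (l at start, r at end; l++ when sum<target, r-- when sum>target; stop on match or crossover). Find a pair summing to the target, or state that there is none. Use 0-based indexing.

no pair

[0,12] -4+38=34 <35 → l++
[1,12] 0+38=38 >35 → r--
[1,11] 0+33=33 <35 → l++
[2,11] 1+33=34 <35 → l++
[3,11] 4+33=37 >35 → r--
[3,10] 4+29=33 <35 → l++
[4,10] 12+29=41 >35 → r--
[4,9] 12+27=39 >35 → r--
[4,8] 12+25=37 >35 → r--
[4,7] 12+21=33 <35 → l++
[5,7] 13+21=34 <35 → l++
[6,7] 16+21=37 >35 → r--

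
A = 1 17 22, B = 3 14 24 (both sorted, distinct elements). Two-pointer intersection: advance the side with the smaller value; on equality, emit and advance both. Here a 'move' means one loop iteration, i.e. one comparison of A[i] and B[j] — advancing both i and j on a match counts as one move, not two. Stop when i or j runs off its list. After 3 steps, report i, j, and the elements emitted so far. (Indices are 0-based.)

i=1, j=2, emitted=[]

[i=0,j=0] 1<3 → i++
[i=1,j=0] 17>3 → j++
[i=1,j=1] 17>14 → j++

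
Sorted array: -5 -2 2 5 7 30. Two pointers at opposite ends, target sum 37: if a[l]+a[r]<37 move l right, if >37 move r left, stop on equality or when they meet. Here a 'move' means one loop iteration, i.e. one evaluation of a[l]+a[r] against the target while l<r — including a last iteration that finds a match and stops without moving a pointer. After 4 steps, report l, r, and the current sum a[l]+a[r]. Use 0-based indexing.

l=0 r=5: -5+30=25 <37, l++
l=1 r=5: -2+30=28 <37, l++
l=2 r=5: 2+30=32 <37, l++
l=3 r=5: 5+30=35 <37, l++

l=4, r=5, sum=37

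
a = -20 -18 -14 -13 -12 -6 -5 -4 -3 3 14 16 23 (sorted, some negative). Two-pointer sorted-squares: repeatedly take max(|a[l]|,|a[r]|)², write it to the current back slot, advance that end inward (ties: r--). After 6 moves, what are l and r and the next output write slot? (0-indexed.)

l=0 r=12: |-20|<=|23| out[12]=529, r--
l=0 r=11: |-20|>|16| out[11]=400, l++
l=1 r=11: |-18|>|16| out[10]=324, l++
l=2 r=11: |-14|<=|16| out[9]=256, r--
l=2 r=10: |-14|<=|14| out[8]=196, r--
l=2 r=9: |-14|>|3| out[7]=196, l++

l=3, r=9, next write slot=6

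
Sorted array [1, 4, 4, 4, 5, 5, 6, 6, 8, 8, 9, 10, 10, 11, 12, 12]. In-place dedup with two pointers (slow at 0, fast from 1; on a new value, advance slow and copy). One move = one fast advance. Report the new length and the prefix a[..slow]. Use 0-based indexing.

length 9; prefix = [1, 4, 5, 6, 8, 9, 10, 11, 12]

slow=0 fast=1: a[fast]=4≠a[slow]=1 write a[1]=4, slow++,fast++
slow=1 fast=2: a[fast]=4=a[slow] dup, fast++
slow=1 fast=3: a[fast]=4=a[slow] dup, fast++
slow=1 fast=4: a[fast]=5≠a[slow]=4 write a[2]=5, slow++,fast++
slow=2 fast=5: a[fast]=5=a[slow] dup, fast++
slow=2 fast=6: a[fast]=6≠a[slow]=5 write a[3]=6, slow++,fast++
slow=3 fast=7: a[fast]=6=a[slow] dup, fast++
slow=3 fast=8: a[fast]=8≠a[slow]=6 write a[4]=8, slow++,fast++
slow=4 fast=9: a[fast]=8=a[slow] dup, fast++
slow=4 fast=10: a[fast]=9≠a[slow]=8 write a[5]=9, slow++,fast++
slow=5 fast=11: a[fast]=10≠a[slow]=9 write a[6]=10, slow++,fast++
slow=6 fast=12: a[fast]=10=a[slow] dup, fast++
slow=6 fast=13: a[fast]=11≠a[slow]=10 write a[7]=11, slow++,fast++
slow=7 fast=14: a[fast]=12≠a[slow]=11 write a[8]=12, slow++,fast++
slow=8 fast=15: a[fast]=12=a[slow] dup, fast++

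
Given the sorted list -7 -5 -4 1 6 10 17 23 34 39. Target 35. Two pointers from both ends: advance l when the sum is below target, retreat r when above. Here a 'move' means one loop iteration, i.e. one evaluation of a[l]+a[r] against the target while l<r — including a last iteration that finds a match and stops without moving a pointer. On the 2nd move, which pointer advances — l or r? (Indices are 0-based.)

[0,9] -7+39=32 <35 → l++
[1,9] -5+39=34 <35 → l++

l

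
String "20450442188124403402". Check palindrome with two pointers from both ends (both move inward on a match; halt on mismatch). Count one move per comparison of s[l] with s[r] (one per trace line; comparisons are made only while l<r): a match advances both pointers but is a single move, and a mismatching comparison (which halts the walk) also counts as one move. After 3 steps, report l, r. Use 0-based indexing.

l=3, r=16

[0,19] '2'=='2' → l++,r--
[1,18] '0'=='0' → l++,r--
[2,17] '4'=='4' → l++,r--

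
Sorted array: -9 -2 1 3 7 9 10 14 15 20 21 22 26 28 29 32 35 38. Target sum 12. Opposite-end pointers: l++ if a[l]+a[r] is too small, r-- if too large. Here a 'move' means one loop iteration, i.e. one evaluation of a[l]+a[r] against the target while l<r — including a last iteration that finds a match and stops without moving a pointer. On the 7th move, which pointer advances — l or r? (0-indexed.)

r

[0,17] -9+38=29 >12 → r--
[0,16] -9+35=26 >12 → r--
[0,15] -9+32=23 >12 → r--
[0,14] -9+29=20 >12 → r--
[0,13] -9+28=19 >12 → r--
[0,12] -9+26=17 >12 → r--
[0,11] -9+22=13 >12 → r--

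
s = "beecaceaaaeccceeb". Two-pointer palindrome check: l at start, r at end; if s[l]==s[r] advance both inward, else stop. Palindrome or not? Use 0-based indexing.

[0,16] 'b'=='b' → l++,r--
[1,15] 'e'=='e' → l++,r--
[2,14] 'e'=='e' → l++,r--
[3,13] 'c'=='c' → l++,r--
[4,12] 'a'!='c' → stop

not a palindrome (mismatch at 4,12)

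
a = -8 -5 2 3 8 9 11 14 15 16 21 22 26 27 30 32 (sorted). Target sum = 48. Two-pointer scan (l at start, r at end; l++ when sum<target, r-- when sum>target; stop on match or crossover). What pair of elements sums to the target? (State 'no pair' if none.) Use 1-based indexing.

l=1 r=16: -8+32=24 <48, l++
l=2 r=16: -5+32=27 <48, l++
l=3 r=16: 2+32=34 <48, l++
l=4 r=16: 3+32=35 <48, l++
l=5 r=16: 8+32=40 <48, l++
l=6 r=16: 9+32=41 <48, l++
l=7 r=16: 11+32=43 <48, l++
l=8 r=16: 14+32=46 <48, l++
l=9 r=16: 15+32=47 <48, l++
l=10 r=16: 16+32=48, found

(16, 32)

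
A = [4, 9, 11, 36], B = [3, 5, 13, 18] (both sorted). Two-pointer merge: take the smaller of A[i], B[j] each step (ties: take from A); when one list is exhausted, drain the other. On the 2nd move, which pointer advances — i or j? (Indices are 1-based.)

i

i=1 j=1: A[i]=4>B[j]=3 take 3, j++
i=1 j=2: A[i]=4<=B[j]=5 take 4, i++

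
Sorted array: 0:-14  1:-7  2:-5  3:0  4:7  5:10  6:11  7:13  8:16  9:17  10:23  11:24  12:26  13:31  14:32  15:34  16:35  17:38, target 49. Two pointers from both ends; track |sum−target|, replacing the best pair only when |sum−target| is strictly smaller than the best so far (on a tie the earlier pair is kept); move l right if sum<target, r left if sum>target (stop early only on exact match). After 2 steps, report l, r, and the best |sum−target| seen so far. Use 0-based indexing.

l=0 r=17: -14+38=24 d=25 *, l++
l=1 r=17: -7+38=31 d=18 *, l++

l=2, r=17, best |Δ|=18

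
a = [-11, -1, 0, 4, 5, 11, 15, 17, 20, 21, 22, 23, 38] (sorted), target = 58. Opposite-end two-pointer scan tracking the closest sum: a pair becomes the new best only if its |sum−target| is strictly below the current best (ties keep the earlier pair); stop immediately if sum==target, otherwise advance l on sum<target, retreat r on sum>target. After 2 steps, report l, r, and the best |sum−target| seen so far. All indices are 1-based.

l=3, r=13, best |Δ|=21

l=1 r=13: -11+38=27 d=31 *, l++
l=2 r=13: -1+38=37 d=21 *, l++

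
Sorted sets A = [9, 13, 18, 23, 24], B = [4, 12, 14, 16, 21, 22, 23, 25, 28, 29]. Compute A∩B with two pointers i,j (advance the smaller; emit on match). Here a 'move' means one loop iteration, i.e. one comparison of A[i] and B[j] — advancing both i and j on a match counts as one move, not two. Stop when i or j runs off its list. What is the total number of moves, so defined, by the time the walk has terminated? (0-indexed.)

11 moves

[i=0,j=0] 9>4 → j++
[i=0,j=1] 9<12 → i++
[i=1,j=1] 13>12 → j++
[i=1,j=2] 13<14 → i++
[i=2,j=2] 18>14 → j++
[i=2,j=3] 18>16 → j++
[i=2,j=4] 18<21 → i++
[i=3,j=4] 23>21 → j++
[i=3,j=5] 23>22 → j++
[i=3,j=6] 23==23 emit → i++,j++
[i=4,j=7] 24<25 → i++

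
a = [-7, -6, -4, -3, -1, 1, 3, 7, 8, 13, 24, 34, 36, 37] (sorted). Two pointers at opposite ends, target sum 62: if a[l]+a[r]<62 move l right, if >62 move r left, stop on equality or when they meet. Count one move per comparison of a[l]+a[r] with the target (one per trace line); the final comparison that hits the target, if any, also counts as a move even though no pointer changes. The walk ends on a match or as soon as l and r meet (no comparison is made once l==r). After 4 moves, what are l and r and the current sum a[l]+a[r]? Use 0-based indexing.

l=4, r=13, sum=36

l=0 r=13: -7+37=30 <62, l++
l=1 r=13: -6+37=31 <62, l++
l=2 r=13: -4+37=33 <62, l++
l=3 r=13: -3+37=34 <62, l++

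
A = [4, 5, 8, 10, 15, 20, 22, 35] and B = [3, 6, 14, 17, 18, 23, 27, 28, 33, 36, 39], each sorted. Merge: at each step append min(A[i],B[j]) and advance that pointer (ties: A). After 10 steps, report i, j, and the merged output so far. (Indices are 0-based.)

i=0 j=0: A[i]=4>B[j]=3 take 3, j++
i=0 j=1: A[i]=4<=B[j]=6 take 4, i++
i=1 j=1: A[i]=5<=B[j]=6 take 5, i++
i=2 j=1: A[i]=8>B[j]=6 take 6, j++
i=2 j=2: A[i]=8<=B[j]=14 take 8, i++
i=3 j=2: A[i]=10<=B[j]=14 take 10, i++
i=4 j=2: A[i]=15>B[j]=14 take 14, j++
i=4 j=3: A[i]=15<=B[j]=17 take 15, i++
i=5 j=3: A[i]=20>B[j]=17 take 17, j++
i=5 j=4: A[i]=20>B[j]=18 take 18, j++

i=5, j=5, merged so far=[3, 4, 5, 6, 8, 10, 14, 15, 17, 18]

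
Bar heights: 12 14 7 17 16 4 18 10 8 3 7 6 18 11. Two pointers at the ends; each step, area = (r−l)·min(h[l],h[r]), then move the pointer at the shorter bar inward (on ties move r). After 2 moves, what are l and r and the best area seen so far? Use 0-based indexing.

l=0 r=13: min(12,11)*13=143 best=143 *, r--
l=0 r=12: min(12,18)*12=144 best=144 *, l++

l=1, r=12, best area=144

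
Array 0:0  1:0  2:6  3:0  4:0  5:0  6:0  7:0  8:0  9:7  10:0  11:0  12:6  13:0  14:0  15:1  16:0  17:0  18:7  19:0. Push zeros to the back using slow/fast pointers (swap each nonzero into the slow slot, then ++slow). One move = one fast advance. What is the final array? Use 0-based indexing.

slow=0 fast=0: a[fast]=0, fast++
slow=0 fast=1: a[fast]=0, fast++
slow=0 fast=2: a[fast]=6≠0 swap→a[0]=6, slow++,fast++
slow=1 fast=3: a[fast]=0, fast++
slow=1 fast=4: a[fast]=0, fast++
slow=1 fast=5: a[fast]=0, fast++
slow=1 fast=6: a[fast]=0, fast++
slow=1 fast=7: a[fast]=0, fast++
slow=1 fast=8: a[fast]=0, fast++
slow=1 fast=9: a[fast]=7≠0 swap→a[1]=7, slow++,fast++
slow=2 fast=10: a[fast]=0, fast++
slow=2 fast=11: a[fast]=0, fast++
slow=2 fast=12: a[fast]=6≠0 swap→a[2]=6, slow++,fast++
slow=3 fast=13: a[fast]=0, fast++
slow=3 fast=14: a[fast]=0, fast++
slow=3 fast=15: a[fast]=1≠0 swap→a[3]=1, slow++,fast++
slow=4 fast=16: a[fast]=0, fast++
slow=4 fast=17: a[fast]=0, fast++
slow=4 fast=18: a[fast]=7≠0 swap→a[4]=7, slow++,fast++
slow=5 fast=19: a[fast]=0, fast++

[6, 7, 6, 1, 7, 0, 0, 0, 0, 0, 0, 0, 0, 0, 0, 0, 0, 0, 0, 0]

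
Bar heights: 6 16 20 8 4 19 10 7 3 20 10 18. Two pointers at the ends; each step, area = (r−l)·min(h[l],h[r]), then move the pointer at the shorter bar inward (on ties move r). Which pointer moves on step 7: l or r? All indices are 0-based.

r

[0,11] min(6,18)*11=66 best=66 * → l++
[1,11] min(16,18)*10=160 best=160 * → l++
[2,11] min(20,18)*9=162 best=162 * → r--
[2,10] min(20,10)*8=80 best=162 → r--
[2,9] min(20,20)*7=140 best=162 → r--
[2,8] min(20,3)*6=18 best=162 → r--
[2,7] min(20,7)*5=35 best=162 → r--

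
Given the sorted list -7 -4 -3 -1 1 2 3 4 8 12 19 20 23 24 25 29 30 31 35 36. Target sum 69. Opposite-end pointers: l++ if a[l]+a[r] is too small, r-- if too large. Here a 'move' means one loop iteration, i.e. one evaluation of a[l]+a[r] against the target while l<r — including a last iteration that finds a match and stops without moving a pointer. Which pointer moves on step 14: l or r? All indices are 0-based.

l=0 r=19: -7+36=29 <69, l++
l=1 r=19: -4+36=32 <69, l++
l=2 r=19: -3+36=33 <69, l++
l=3 r=19: -1+36=35 <69, l++
l=4 r=19: 1+36=37 <69, l++
l=5 r=19: 2+36=38 <69, l++
l=6 r=19: 3+36=39 <69, l++
l=7 r=19: 4+36=40 <69, l++
l=8 r=19: 8+36=44 <69, l++
l=9 r=19: 12+36=48 <69, l++
l=10 r=19: 19+36=55 <69, l++
l=11 r=19: 20+36=56 <69, l++
l=12 r=19: 23+36=59 <69, l++
l=13 r=19: 24+36=60 <69, l++

l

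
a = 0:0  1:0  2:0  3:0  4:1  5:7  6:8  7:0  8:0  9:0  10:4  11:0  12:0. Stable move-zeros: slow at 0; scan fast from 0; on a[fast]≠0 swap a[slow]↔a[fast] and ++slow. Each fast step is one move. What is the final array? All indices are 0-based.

slow=0 fast=0: a[fast]=0, fast++
slow=0 fast=1: a[fast]=0, fast++
slow=0 fast=2: a[fast]=0, fast++
slow=0 fast=3: a[fast]=0, fast++
slow=0 fast=4: a[fast]=1≠0 swap→a[0]=1, slow++,fast++
slow=1 fast=5: a[fast]=7≠0 swap→a[1]=7, slow++,fast++
slow=2 fast=6: a[fast]=8≠0 swap→a[2]=8, slow++,fast++
slow=3 fast=7: a[fast]=0, fast++
slow=3 fast=8: a[fast]=0, fast++
slow=3 fast=9: a[fast]=0, fast++
slow=3 fast=10: a[fast]=4≠0 swap→a[3]=4, slow++,fast++
slow=4 fast=11: a[fast]=0, fast++
slow=4 fast=12: a[fast]=0, fast++

[1, 7, 8, 4, 0, 0, 0, 0, 0, 0, 0, 0, 0]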